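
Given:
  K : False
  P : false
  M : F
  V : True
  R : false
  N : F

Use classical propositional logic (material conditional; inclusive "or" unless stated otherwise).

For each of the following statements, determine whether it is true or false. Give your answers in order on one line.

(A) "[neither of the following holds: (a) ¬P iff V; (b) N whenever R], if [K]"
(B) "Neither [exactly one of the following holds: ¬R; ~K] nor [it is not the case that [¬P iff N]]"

(A) True, (B) False

(A): Formalization: K → ((¬P ↔ V) ↓ (R → N))

¬P = ¬F = T
¬P ↔ V = T ↔ T = T
R → N = F → F = T
(¬P ↔ V) ↓ (R → N) = T ↓ T = F
K → ((¬P ↔ V) ↓ (R → N)) = F → F = T
Hence (A) is true.

(B): This is (¬R ⊕ ¬K) ↓ ¬(¬P ↔ N).

¬R = ¬F = T
¬K = ¬F = T
¬R ⊕ ¬K = T ⊕ T = F
¬P = ¬F = T
¬P ↔ N = T ↔ F = F
¬(¬P ↔ N) = ¬F = T
(¬R ⊕ ¬K) ↓ ¬(¬P ↔ N) = F ↓ T = F
So (B) is false.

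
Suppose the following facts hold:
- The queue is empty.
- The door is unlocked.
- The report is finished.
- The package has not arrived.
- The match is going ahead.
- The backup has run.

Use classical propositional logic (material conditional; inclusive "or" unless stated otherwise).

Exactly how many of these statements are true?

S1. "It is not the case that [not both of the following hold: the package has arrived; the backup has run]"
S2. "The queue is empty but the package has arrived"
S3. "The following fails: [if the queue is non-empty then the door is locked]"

Let K = "the package has arrived" (F), R = "the backup has run" (T), N = "the queue is empty" (T), U = "the door is locked" (F).

S1: Parsed as ~(K nand R)

K nand R = F nand T = T
~(K nand R) = ~T = F
So S1 is false.

S2: Formalization: N & K

N & K = T & F = F
Hence S2 is false.

S3: This is ~(~N -> U).

~N = ~T = F
~N -> U = F -> F = T
~(~N -> U) = ~T = F
Thus S3 is false.

Count: 0.

0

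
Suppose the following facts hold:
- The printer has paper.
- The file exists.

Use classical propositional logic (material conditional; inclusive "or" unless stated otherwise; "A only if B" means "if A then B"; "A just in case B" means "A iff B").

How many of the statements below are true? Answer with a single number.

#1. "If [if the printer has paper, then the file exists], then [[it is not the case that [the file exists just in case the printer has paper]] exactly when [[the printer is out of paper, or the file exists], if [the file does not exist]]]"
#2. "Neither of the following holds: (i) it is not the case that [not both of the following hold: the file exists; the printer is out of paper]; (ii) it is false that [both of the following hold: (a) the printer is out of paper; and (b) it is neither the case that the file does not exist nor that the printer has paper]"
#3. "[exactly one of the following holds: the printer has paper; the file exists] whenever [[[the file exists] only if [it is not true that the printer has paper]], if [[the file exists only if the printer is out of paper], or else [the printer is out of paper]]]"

Let Q = "the printer has paper" (T), P = "the file exists" (T).

#1: Formalization: (Q -> P) -> (~(P <-> Q) <-> (~P -> (~Q | P)))

Q -> P = T -> T = T
P <-> Q = T <-> T = T
~(P <-> Q) = ~T = F
~P = ~T = F
~Q = ~T = F
~Q | P = F | T = T
~P -> (~Q | P) = F -> T = T
~(P <-> Q) <-> (~P -> (~Q | P)) = F <-> T = F
(Q -> P) -> (~(P <-> Q) <-> (~P -> (~Q | P))) = T -> F = F
Hence #1 is false.

#2: In symbols: ~(P nand ~Q) nor ~(~Q & (~P nor Q))

~Q = ~T = F
P nand ~Q = T nand F = T
~(P nand ~Q) = ~T = F
~Q = ~T = F
~P = ~T = F
~P nor Q = F nor T = F
~Q & (~P nor Q) = F & F = F
~(~Q & (~P nor Q)) = ~F = T
~(P nand ~Q) nor ~(~Q & (~P nor Q)) = F nor T = F
Thus #2 is false.

#3: This is (((P -> ~Q) | ~Q) -> (P -> ~Q)) -> (Q xor P).

~Q = ~T = F
P -> ~Q = T -> F = F
~Q = ~T = F
(P -> ~Q) | ~Q = F | F = F
~Q = ~T = F
P -> ~Q = T -> F = F
((P -> ~Q) | ~Q) -> (P -> ~Q) = F -> F = T
Q xor P = T xor T = F
(((P -> ~Q) | ~Q) -> (P -> ~Q)) -> (Q xor P) = T -> F = F
So #3 is false.

Count: 0.

0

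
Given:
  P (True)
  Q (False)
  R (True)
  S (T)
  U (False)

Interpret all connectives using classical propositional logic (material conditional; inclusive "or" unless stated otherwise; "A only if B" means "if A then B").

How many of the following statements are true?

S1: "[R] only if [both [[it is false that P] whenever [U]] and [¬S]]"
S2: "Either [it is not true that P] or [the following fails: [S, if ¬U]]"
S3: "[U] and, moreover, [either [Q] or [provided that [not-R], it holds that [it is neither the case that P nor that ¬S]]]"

0

S1: This is R -> ((U -> not P) and not S).

not P = not True = False
U -> not P = False -> False = True
not S = not True = False
(U -> not P) and not S = True and False = False
R -> ((U -> not P) and not S) = True -> False = False
Hence S1 is false.

S2: This is not P or not (not U -> S).

not P = not True = False
not U = not False = True
not U -> S = True -> True = True
not (not U -> S) = not True = False
not P or not (not U -> S) = False or False = False
So S2 is false.

S3: Formalization: U and (Q or (not R -> (P nor not S)))

not R = not True = False
not S = not True = False
P nor not S = True nor False = False
not R -> (P nor not S) = False -> False = True
Q or (not R -> (P nor not S)) = False or True = True
U and (Q or (not R -> (P nor not S))) = False and True = False
So S3 is false.

0 of the 3 statements are true (none).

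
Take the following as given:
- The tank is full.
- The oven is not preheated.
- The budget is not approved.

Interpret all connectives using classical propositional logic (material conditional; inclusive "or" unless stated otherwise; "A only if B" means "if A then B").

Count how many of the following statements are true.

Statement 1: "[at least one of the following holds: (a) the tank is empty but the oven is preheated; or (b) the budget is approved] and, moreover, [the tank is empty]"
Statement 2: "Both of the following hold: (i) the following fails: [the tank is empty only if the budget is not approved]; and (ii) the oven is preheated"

Let P = "the tank is full" (True), R = "the oven is preheated" (False), W = "the budget is approved" (False).

Statement 1: This is ((not P and R) or W) and not P.

not P = not True = False
not P and R = False and False = False
(not P and R) or W = False or False = False
not P = not True = False
((not P and R) or W) and not P = False and False = False
Thus Statement 1 is false.

Statement 2: In symbols: not (not P -> not W) and R

not P = not True = False
not W = not False = True
not P -> not W = False -> True = True
not (not P -> not W) = not True = False
not (not P -> not W) and R = False and False = False
So Statement 2 is false.

True statements: 0 (none).

0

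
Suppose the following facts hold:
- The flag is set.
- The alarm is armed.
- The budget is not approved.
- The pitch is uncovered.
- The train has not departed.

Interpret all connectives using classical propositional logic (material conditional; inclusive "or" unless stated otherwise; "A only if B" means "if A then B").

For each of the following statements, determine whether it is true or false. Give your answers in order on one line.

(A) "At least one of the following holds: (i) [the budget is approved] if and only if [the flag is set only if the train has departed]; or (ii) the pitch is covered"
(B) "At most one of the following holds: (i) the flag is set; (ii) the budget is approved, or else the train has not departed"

Let R = "the budget is approved" (False), V = "the flag is set" (True), U = "the train has departed" (False), G = "the pitch is covered" (False).

(A): Parsed as (R iff (V -> U)) or G

V -> U = True -> False = False
R iff (V -> U) = False iff False = True
(R iff (V -> U)) or G = True or False = True
Hence (A) is true.

(B): Formalization: V nand (R or not U)

not U = not False = True
R or not U = False or True = True
V nand (R or not U) = True nand True = False
Thus (B) is false.

(A) True; (B) False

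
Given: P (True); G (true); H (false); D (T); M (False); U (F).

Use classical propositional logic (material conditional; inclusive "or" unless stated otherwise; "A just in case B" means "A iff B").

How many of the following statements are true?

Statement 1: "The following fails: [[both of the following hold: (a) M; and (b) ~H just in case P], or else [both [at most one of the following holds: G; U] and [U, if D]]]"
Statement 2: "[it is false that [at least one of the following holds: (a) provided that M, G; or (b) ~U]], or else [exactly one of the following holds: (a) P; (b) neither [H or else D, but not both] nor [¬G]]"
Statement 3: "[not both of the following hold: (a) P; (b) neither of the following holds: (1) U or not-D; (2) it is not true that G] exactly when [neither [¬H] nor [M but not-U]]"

Statement 1: Parsed as ¬((M ∧ (¬H ↔ P)) ∨ ((G ↑ U) ∧ (D → U)))

¬H = ¬F = T
¬H ↔ P = T ↔ T = T
M ∧ (¬H ↔ P) = F ∧ T = F
G ↑ U = T ↑ F = T
D → U = T → F = F
(G ↑ U) ∧ (D → U) = T ∧ F = F
(M ∧ (¬H ↔ P)) ∨ ((G ↑ U) ∧ (D → U)) = F ∨ F = F
¬((M ∧ (¬H ↔ P)) ∨ ((G ↑ U) ∧ (D → U))) = ¬F = T
So Statement 1 is true.

Statement 2: This is ¬((M → G) ∨ ¬U) ∨ (P ⊕ ((H ⊕ D) ↓ ¬G)).

M → G = F → T = T
¬U = ¬F = T
(M → G) ∨ ¬U = T ∨ T = T
¬((M → G) ∨ ¬U) = ¬T = F
H ⊕ D = F ⊕ T = T
¬G = ¬T = F
(H ⊕ D) ↓ ¬G = T ↓ F = F
P ⊕ ((H ⊕ D) ↓ ¬G) = T ⊕ F = T
¬((M → G) ∨ ¬U) ∨ (P ⊕ ((H ⊕ D) ↓ ¬G)) = F ∨ T = T
Thus Statement 2 is true.

Statement 3: This is (P ↑ ((U ∨ ¬D) ↓ ¬G)) ↔ (¬H ↓ (M ∧ ¬U)).

¬D = ¬T = F
U ∨ ¬D = F ∨ F = F
¬G = ¬T = F
(U ∨ ¬D) ↓ ¬G = F ↓ F = T
P ↑ ((U ∨ ¬D) ↓ ¬G) = T ↑ T = F
¬H = ¬F = T
¬U = ¬F = T
M ∧ ¬U = F ∧ T = F
¬H ↓ (M ∧ ¬U) = T ↓ F = F
(P ↑ ((U ∨ ¬D) ↓ ¬G)) ↔ (¬H ↓ (M ∧ ¬U)) = F ↔ F = T
So Statement 3 is true.

True statements: 3.

3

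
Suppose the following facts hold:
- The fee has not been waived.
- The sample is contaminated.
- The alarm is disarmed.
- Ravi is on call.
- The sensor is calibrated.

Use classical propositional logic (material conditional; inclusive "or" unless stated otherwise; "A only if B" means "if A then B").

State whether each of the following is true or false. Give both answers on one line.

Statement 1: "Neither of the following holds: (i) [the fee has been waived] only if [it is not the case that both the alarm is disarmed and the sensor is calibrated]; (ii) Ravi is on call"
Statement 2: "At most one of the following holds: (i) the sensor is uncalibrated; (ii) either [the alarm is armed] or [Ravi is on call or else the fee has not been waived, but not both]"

Statement 1 F / Statement 2 T

Let P = "the fee has been waived" (False), R = "the alarm is armed" (False), U = "the sensor is calibrated" (True), S = "Ravi is on call" (True).

Statement 1: Formalization: (P -> (not R nand U)) nor S

not R = not False = True
not R nand U = True nand True = False
P -> (not R nand U) = False -> False = True
(P -> (not R nand U)) nor S = True nor True = False
So Statement 1 is false.

Statement 2: In symbols: not U nand (R or (S xor not P))

not U = not True = False
not P = not False = True
S xor not P = True xor True = False
R or (S xor not P) = False or False = False
not U nand (R or (S xor not P)) = False nand False = True
Thus Statement 2 is true.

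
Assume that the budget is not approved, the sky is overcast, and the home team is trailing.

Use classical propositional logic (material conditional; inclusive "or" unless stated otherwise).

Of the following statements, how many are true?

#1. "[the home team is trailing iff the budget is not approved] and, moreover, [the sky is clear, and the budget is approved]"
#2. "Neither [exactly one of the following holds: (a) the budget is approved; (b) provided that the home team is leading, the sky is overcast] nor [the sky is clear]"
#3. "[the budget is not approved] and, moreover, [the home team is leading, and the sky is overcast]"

0

Let K = "the home team is leading" (False), H = "the budget is approved" (False), L = "the sky is overcast" (True).

#1: In symbols: (not K iff not H) and (not L and H)

not K = not False = True
not H = not False = True
not K iff not H = True iff True = True
not L = not True = False
not L and H = False and False = False
(not K iff not H) and (not L and H) = True and False = False
Hence #1 is false.

#2: In symbols: (H xor (K -> L)) nor not L

K -> L = False -> True = True
H xor (K -> L) = False xor True = True
not L = not True = False
(H xor (K -> L)) nor not L = True nor False = False
So #2 is false.

#3: In symbols: not H and (K and L)

not H = not False = True
K and L = False and True = False
not H and (K and L) = True and False = False
Thus #3 is false.

0 of the 3 statements are true (none).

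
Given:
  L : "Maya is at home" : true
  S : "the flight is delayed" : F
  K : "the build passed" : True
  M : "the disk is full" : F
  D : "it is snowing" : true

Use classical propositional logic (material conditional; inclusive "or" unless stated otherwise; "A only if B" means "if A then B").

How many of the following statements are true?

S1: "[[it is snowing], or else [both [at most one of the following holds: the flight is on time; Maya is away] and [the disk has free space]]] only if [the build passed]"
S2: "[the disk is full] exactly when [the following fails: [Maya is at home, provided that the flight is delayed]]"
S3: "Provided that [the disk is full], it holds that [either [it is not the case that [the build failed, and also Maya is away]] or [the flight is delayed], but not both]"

3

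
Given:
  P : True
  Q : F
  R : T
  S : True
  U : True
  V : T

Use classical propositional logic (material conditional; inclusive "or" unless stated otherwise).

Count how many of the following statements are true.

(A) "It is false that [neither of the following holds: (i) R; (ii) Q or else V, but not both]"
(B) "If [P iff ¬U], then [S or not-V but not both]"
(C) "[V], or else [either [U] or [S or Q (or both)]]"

3

(A): Formalization: ¬(R ↓ (Q ⊕ V))

Q ⊕ V = F ⊕ T = T
R ↓ (Q ⊕ V) = T ↓ T = F
¬(R ↓ (Q ⊕ V)) = ¬F = T
So (A) is true.

(B): In symbols: (P ↔ ¬U) → (S ⊕ ¬V)

¬U = ¬T = F
P ↔ ¬U = T ↔ F = F
¬V = ¬T = F
S ⊕ ¬V = T ⊕ F = T
(P ↔ ¬U) → (S ⊕ ¬V) = F → T = T
Hence (B) is true.

(C): In symbols: V ∨ (U ∨ (S ∨ Q))

S ∨ Q = T ∨ F = T
U ∨ (S ∨ Q) = T ∨ T = T
V ∨ (U ∨ (S ∨ Q)) = T ∨ T = T
So (C) is true.

Count: 3.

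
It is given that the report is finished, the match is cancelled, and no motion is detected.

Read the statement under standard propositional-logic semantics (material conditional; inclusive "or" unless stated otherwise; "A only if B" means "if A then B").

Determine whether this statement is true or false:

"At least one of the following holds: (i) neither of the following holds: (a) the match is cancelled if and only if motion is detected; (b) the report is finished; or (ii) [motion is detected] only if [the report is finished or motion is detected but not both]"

true

Let Q = "the match is cancelled" (T), R = "motion is detected" (F), P = "the report is finished" (T).
Parsed as ((Q <-> R) nor P) | (R -> (P xor R))

Q <-> R = T <-> F = F
(Q <-> R) nor P = F nor T = F
P xor R = T xor F = T
R -> (P xor R) = F -> T = T
((Q <-> R) nor P) | (R -> (P xor R)) = F | T = T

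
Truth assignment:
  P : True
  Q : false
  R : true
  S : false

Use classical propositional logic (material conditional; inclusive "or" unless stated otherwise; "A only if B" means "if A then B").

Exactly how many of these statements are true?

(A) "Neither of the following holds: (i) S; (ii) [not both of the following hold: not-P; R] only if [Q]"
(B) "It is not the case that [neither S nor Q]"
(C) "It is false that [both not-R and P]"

2

(A): Formalization: S nor ((~P nand R) -> Q)

~P = ~T = F
~P nand R = F nand T = T
(~P nand R) -> Q = T -> F = F
S nor ((~P nand R) -> Q) = F nor F = T
So (A) is true.

(B): This is ~(S nor Q).

S nor Q = F nor F = T
~(S nor Q) = ~T = F
So (B) is false.

(C): This is ~(~R & P).

~R = ~T = F
~R & P = F & T = F
~(~R & P) = ~F = T
Hence (C) is true.

True statements: 2.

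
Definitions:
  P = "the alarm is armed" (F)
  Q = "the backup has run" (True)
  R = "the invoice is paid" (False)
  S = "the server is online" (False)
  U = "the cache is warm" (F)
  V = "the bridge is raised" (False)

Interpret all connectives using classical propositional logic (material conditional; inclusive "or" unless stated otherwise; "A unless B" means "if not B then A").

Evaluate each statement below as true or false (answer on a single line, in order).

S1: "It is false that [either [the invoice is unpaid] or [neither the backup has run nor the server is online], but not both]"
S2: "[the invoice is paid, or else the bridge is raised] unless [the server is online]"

S1: This is not (not R xor (Q nor S)).

not R = not False = True
Q nor S = True nor False = False
not R xor (Q nor S) = True xor False = True
not (not R xor (Q nor S)) = not True = False
So S1 is false.

S2: This is (R or V) or S.

R or V = False or False = False
(R or V) or S = False or False = False
Hence S2 is false.

S1 false; S2 false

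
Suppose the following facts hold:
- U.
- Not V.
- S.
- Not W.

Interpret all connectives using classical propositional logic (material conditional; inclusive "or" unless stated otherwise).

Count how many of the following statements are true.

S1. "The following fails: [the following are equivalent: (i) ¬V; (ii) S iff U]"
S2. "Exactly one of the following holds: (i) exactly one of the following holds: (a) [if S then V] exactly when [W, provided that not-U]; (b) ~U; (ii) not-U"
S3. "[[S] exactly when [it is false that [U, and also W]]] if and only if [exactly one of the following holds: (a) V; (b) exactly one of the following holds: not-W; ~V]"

S1: Parsed as ¬(¬V ↔ (S ↔ U))

¬V = ¬F = T
S ↔ U = T ↔ T = T
¬V ↔ (S ↔ U) = T ↔ T = T
¬(¬V ↔ (S ↔ U)) = ¬T = F
Hence S1 is false.

S2: Formalization: (((S → V) ↔ (¬U → W)) ⊕ ¬U) ⊕ ¬U

S → V = T → F = F
¬U = ¬T = F
¬U → W = F → F = T
(S → V) ↔ (¬U → W) = F ↔ T = F
¬U = ¬T = F
((S → V) ↔ (¬U → W)) ⊕ ¬U = F ⊕ F = F
¬U = ¬T = F
(((S → V) ↔ (¬U → W)) ⊕ ¬U) ⊕ ¬U = F ⊕ F = F
Thus S2 is false.

S3: Formalization: (S ↔ ¬(U ∧ W)) ↔ (V ⊕ (¬W ⊕ ¬V))

U ∧ W = T ∧ F = F
¬(U ∧ W) = ¬F = T
S ↔ ¬(U ∧ W) = T ↔ T = T
¬W = ¬F = T
¬V = ¬F = T
¬W ⊕ ¬V = T ⊕ T = F
V ⊕ (¬W ⊕ ¬V) = F ⊕ F = F
(S ↔ ¬(U ∧ W)) ↔ (V ⊕ (¬W ⊕ ¬V)) = T ↔ F = F
So S3 is false.

Count: 0.

0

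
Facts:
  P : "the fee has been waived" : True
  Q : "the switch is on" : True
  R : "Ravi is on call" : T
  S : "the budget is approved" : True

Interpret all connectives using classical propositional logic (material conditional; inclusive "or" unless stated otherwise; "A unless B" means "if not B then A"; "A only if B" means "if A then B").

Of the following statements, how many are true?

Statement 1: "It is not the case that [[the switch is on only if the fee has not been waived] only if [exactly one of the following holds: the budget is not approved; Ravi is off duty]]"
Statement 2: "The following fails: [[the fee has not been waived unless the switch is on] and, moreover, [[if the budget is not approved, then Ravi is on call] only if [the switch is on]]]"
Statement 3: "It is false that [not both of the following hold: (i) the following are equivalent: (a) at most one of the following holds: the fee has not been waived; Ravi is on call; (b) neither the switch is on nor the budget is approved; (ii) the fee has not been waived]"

Statement 1: Parsed as ¬((Q → ¬P) → (¬S ⊕ ¬R))

¬P = ¬T = F
Q → ¬P = T → F = F
¬S = ¬T = F
¬R = ¬T = F
¬S ⊕ ¬R = F ⊕ F = F
(Q → ¬P) → (¬S ⊕ ¬R) = F → F = T
¬((Q → ¬P) → (¬S ⊕ ¬R)) = ¬T = F
So Statement 1 is false.

Statement 2: In symbols: ¬((¬P ∨ Q) ∧ ((¬S → R) → Q))

¬P = ¬T = F
¬P ∨ Q = F ∨ T = T
¬S = ¬T = F
¬S → R = F → T = T
(¬S → R) → Q = T → T = T
(¬P ∨ Q) ∧ ((¬S → R) → Q) = T ∧ T = T
¬((¬P ∨ Q) ∧ ((¬S → R) → Q)) = ¬T = F
Thus Statement 2 is false.

Statement 3: In symbols: ¬(((¬P ↑ R) ↔ (Q ↓ S)) ↑ ¬P)

¬P = ¬T = F
¬P ↑ R = F ↑ T = T
Q ↓ S = T ↓ T = F
(¬P ↑ R) ↔ (Q ↓ S) = T ↔ F = F
¬P = ¬T = F
((¬P ↑ R) ↔ (Q ↓ S)) ↑ ¬P = F ↑ F = T
¬(((¬P ↑ R) ↔ (Q ↓ S)) ↑ ¬P) = ¬T = F
Thus Statement 3 is false.

True statements: 0 (none).

0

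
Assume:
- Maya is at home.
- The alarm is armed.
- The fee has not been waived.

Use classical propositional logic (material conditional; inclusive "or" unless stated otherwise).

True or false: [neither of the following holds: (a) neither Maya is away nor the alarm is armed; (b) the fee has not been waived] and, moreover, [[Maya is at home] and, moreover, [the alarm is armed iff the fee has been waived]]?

Let P = "Maya is at home" (T), Q = "the alarm is armed" (T), R = "the fee has been waived" (F).
Parsed as ((¬P ↓ Q) ↓ ¬R) ∧ (P ∧ (Q ↔ R))

¬P = ¬T = F
¬P ↓ Q = F ↓ T = F
¬R = ¬F = T
(¬P ↓ Q) ↓ ¬R = F ↓ T = F
Q ↔ R = T ↔ F = F
P ∧ (Q ↔ R) = T ∧ F = F
((¬P ↓ Q) ↓ ¬R) ∧ (P ∧ (Q ↔ R)) = F ∧ F = F

False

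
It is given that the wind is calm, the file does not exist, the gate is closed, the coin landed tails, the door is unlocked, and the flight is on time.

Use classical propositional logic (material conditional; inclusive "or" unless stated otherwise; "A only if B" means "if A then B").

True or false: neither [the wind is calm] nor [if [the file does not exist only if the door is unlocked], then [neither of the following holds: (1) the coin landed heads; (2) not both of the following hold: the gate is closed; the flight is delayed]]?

False.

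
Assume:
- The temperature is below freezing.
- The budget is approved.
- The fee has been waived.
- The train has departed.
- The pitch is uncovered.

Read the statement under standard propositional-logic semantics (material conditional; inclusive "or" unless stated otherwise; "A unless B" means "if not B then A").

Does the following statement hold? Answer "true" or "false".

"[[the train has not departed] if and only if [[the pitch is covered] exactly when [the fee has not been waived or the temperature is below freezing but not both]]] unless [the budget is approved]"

Let S = "the train has departed" (T), U = "the pitch is covered" (F), R = "the fee has been waived" (T), P = "the temperature is below freezing" (T), Q = "the budget is approved" (T).
Parsed as (~S <-> (U <-> (~R xor P))) | Q

~S = ~T = F
~R = ~T = F
~R xor P = F xor T = T
U <-> (~R xor P) = F <-> T = F
~S <-> (U <-> (~R xor P)) = F <-> F = T
(~S <-> (U <-> (~R xor P))) | Q = T | T = T

The statement is true.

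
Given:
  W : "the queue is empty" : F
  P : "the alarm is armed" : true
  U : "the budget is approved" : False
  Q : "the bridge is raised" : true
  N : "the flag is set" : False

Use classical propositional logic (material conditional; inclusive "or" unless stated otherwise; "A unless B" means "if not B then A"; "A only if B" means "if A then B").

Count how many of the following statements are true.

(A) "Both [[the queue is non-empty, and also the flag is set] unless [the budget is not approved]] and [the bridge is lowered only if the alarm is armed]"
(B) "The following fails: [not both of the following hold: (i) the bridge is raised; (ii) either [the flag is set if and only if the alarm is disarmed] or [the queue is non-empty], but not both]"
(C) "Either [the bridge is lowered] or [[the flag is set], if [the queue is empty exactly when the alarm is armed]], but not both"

(A): This is ((not W and N) or not U) and (not Q -> P).

not W = not False = True
not W and N = True and False = False
not U = not False = True
(not W and N) or not U = False or True = True
not Q = not True = False
not Q -> P = False -> True = True
((not W and N) or not U) and (not Q -> P) = True and True = True
So (A) is true.

(B): In symbols: not (Q nand ((N iff not P) xor not W))

not P = not True = False
N iff not P = False iff False = True
not W = not False = True
(N iff not P) xor not W = True xor True = False
Q nand ((N iff not P) xor not W) = True nand False = True
not (Q nand ((N iff not P) xor not W)) = not True = False
Hence (B) is false.

(C): In symbols: not Q xor ((W iff P) -> N)

not Q = not True = False
W iff P = False iff True = False
(W iff P) -> N = False -> False = True
not Q xor ((W iff P) -> N) = False xor True = True
Hence (C) is true.

True statements: 2 ((A), (C)).

2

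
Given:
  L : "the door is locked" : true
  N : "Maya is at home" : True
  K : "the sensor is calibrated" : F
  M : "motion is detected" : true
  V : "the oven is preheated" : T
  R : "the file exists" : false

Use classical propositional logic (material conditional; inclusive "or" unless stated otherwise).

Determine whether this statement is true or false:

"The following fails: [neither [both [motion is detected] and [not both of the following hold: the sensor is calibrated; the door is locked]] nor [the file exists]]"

Formalization: not ((M and (K nand L)) nor R)

K nand L = False nand True = True
M and (K nand L) = True and True = True
(M and (K nand L)) nor R = True nor False = False
not ((M and (K nand L)) nor R) = not False = True

true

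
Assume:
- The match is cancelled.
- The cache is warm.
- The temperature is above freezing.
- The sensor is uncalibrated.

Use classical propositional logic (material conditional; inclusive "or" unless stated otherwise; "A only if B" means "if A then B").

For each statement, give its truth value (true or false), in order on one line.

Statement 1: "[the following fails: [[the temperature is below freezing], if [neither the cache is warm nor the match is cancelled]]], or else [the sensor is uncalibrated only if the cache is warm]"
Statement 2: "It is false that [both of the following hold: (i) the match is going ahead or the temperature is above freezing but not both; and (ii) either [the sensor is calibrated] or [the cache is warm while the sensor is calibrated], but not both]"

Let U = "the cache is warm" (T), W = "the match is cancelled" (T), P = "the temperature is below freezing" (F), M = "the sensor is calibrated" (F).

Statement 1: Parsed as ¬((U ↓ W) → P) ∨ (¬M → U)

U ↓ W = T ↓ T = F
(U ↓ W) → P = F → F = T
¬((U ↓ W) → P) = ¬T = F
¬M = ¬F = T
¬M → U = T → T = T
¬((U ↓ W) → P) ∨ (¬M → U) = F ∨ T = T
Thus Statement 1 is true.

Statement 2: Parsed as ¬((¬W ⊕ ¬P) ∧ (M ⊕ (U ∧ M)))

¬W = ¬T = F
¬P = ¬F = T
¬W ⊕ ¬P = F ⊕ T = T
U ∧ M = T ∧ F = F
M ⊕ (U ∧ M) = F ⊕ F = F
(¬W ⊕ ¬P) ∧ (M ⊕ (U ∧ M)) = T ∧ F = F
¬((¬W ⊕ ¬P) ∧ (M ⊕ (U ∧ M))) = ¬F = T
Thus Statement 2 is true.

Statement 1 True; Statement 2 True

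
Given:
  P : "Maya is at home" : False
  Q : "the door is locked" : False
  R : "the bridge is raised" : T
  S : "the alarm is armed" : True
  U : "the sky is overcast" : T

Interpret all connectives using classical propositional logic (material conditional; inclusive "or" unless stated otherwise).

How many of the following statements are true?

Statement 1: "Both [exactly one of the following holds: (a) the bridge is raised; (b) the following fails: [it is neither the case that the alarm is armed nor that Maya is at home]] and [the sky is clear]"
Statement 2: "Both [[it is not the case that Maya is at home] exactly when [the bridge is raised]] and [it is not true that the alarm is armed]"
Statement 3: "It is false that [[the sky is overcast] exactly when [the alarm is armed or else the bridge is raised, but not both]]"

1

Statement 1: Formalization: (R xor ~(S nor P)) & ~U

S nor P = T nor F = F
~(S nor P) = ~F = T
R xor ~(S nor P) = T xor T = F
~U = ~T = F
(R xor ~(S nor P)) & ~U = F & F = F
Hence Statement 1 is false.

Statement 2: Parsed as (~P <-> R) & ~S

~P = ~F = T
~P <-> R = T <-> T = T
~S = ~T = F
(~P <-> R) & ~S = T & F = F
Thus Statement 2 is false.

Statement 3: This is ~(U <-> (S xor R)).

S xor R = T xor T = F
U <-> (S xor R) = T <-> F = F
~(U <-> (S xor R)) = ~F = T
Hence Statement 3 is true.

True statements: 1 (Statement 3).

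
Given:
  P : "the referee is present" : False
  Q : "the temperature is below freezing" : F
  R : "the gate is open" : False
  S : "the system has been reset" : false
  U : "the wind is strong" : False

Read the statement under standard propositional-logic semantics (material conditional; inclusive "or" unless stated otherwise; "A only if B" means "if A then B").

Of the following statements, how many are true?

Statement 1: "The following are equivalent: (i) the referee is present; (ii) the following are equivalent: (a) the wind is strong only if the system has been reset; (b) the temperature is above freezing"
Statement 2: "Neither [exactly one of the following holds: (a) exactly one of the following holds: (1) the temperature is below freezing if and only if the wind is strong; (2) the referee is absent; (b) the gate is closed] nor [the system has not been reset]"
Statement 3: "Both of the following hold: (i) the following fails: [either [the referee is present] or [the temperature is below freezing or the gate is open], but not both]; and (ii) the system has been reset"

0

Statement 1: In symbols: P iff ((U -> S) iff not Q)

U -> S = False -> False = True
not Q = not False = True
(U -> S) iff not Q = True iff True = True
P iff ((U -> S) iff not Q) = False iff True = False
So Statement 1 is false.

Statement 2: Parsed as (((Q iff U) xor not P) xor not R) nor not S

Q iff U = False iff False = True
not P = not False = True
(Q iff U) xor not P = True xor True = False
not R = not False = True
((Q iff U) xor not P) xor not R = False xor True = True
not S = not False = True
(((Q iff U) xor not P) xor not R) nor not S = True nor True = False
So Statement 2 is false.

Statement 3: Formalization: not (P xor (Q or R)) and S

Q or R = False or False = False
P xor (Q or R) = False xor False = False
not (P xor (Q or R)) = not False = True
not (P xor (Q or R)) and S = True and False = False
Hence Statement 3 is false.

True statements: 0 (none).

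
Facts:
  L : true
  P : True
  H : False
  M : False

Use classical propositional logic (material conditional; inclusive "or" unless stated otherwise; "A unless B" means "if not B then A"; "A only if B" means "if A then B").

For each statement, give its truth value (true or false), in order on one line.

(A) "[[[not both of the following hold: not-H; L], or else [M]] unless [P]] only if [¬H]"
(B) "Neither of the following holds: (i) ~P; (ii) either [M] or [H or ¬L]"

(A) T / (B) T

(A): Parsed as (((¬H ↑ L) ∨ M) ∨ P) → ¬H

¬H = ¬F = T
¬H ↑ L = T ↑ T = F
(¬H ↑ L) ∨ M = F ∨ F = F
((¬H ↑ L) ∨ M) ∨ P = F ∨ T = T
¬H = ¬F = T
(((¬H ↑ L) ∨ M) ∨ P) → ¬H = T → T = T
Thus (A) is true.

(B): Parsed as ¬P ↓ (M ∨ (H ∨ ¬L))

¬P = ¬T = F
¬L = ¬T = F
H ∨ ¬L = F ∨ F = F
M ∨ (H ∨ ¬L) = F ∨ F = F
¬P ↓ (M ∨ (H ∨ ¬L)) = F ↓ F = T
Thus (B) is true.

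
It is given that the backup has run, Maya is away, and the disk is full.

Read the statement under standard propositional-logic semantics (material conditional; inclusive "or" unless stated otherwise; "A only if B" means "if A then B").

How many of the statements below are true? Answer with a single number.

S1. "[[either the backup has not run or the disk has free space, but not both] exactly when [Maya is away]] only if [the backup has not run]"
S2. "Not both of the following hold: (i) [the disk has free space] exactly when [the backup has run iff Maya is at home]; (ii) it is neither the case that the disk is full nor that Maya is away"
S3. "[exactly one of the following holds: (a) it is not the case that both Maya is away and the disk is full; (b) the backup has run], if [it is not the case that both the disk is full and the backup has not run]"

3

Let P = "the backup has run" (T), V = "the disk is full" (T), U = "Maya is at home" (F).

S1: This is ((~P xor ~V) <-> ~U) -> ~P.

~P = ~T = F
~V = ~T = F
~P xor ~V = F xor F = F
~U = ~F = T
(~P xor ~V) <-> ~U = F <-> T = F
~P = ~T = F
((~P xor ~V) <-> ~U) -> ~P = F -> F = T
So S1 is true.

S2: Formalization: (~V <-> (P <-> U)) nand (V nor ~U)

~V = ~T = F
P <-> U = T <-> F = F
~V <-> (P <-> U) = F <-> F = T
~U = ~F = T
V nor ~U = T nor T = F
(~V <-> (P <-> U)) nand (V nor ~U) = T nand F = T
Hence S2 is true.

S3: Formalization: (V nand ~P) -> ((~U nand V) xor P)

~P = ~T = F
V nand ~P = T nand F = T
~U = ~F = T
~U nand V = T nand T = F
(~U nand V) xor P = F xor T = T
(V nand ~P) -> ((~U nand V) xor P) = T -> T = T
Thus S3 is true.

Count: 3.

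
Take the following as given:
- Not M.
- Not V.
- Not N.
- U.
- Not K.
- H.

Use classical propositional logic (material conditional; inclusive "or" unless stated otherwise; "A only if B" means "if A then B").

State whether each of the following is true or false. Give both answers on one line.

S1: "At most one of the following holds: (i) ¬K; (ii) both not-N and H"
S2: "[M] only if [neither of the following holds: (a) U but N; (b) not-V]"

S1 false, S2 true

S1: In symbols: ~K nand (~N & H)

~K = ~F = T
~N = ~F = T
~N & H = T & T = T
~K nand (~N & H) = T nand T = F
Thus S1 is false.

S2: In symbols: M -> ((U & N) nor ~V)

U & N = T & F = F
~V = ~F = T
(U & N) nor ~V = F nor T = F
M -> ((U & N) nor ~V) = F -> F = T
Thus S2 is true.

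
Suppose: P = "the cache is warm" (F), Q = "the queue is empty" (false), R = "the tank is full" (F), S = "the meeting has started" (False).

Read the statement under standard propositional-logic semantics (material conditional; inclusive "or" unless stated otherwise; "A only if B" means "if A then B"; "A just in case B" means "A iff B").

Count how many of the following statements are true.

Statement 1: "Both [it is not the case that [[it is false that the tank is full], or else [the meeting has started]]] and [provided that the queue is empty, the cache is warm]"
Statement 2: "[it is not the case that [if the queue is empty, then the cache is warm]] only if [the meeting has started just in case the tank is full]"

1

Statement 1: Formalization: ¬(¬R ∨ S) ∧ (Q → P)

¬R = ¬F = T
¬R ∨ S = T ∨ F = T
¬(¬R ∨ S) = ¬T = F
Q → P = F → F = T
¬(¬R ∨ S) ∧ (Q → P) = F ∧ T = F
Hence Statement 1 is false.

Statement 2: In symbols: ¬(Q → P) → (S ↔ R)

Q → P = F → F = T
¬(Q → P) = ¬T = F
S ↔ R = F ↔ F = T
¬(Q → P) → (S ↔ R) = F → T = T
Hence Statement 2 is true.

Count: 1.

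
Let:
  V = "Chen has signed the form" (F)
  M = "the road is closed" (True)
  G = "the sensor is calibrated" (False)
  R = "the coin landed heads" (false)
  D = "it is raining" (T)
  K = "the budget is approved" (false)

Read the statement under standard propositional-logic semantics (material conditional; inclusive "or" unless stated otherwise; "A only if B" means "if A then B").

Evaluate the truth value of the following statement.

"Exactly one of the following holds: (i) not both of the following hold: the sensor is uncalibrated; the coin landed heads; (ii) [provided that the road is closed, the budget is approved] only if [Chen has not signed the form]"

False.

Parsed as (not G nand R) xor ((M -> K) -> not V)

not G = not False = True
not G nand R = True nand False = True
M -> K = True -> False = False
not V = not False = True
(M -> K) -> not V = False -> True = True
(not G nand R) xor ((M -> K) -> not V) = True xor True = False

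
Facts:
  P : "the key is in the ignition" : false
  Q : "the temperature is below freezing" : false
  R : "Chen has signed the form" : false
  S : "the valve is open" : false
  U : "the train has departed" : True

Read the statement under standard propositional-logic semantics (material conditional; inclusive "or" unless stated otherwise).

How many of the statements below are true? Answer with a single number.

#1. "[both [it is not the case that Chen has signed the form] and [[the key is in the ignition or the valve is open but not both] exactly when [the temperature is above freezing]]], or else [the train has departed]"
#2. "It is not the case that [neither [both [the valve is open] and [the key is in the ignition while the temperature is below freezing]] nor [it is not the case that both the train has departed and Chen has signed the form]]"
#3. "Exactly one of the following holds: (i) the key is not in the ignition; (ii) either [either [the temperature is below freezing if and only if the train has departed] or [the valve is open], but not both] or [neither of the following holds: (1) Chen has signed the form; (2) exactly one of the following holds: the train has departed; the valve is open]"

3

#1: Parsed as (not R and ((P xor S) iff not Q)) or U

not R = not False = True
P xor S = False xor False = False
not Q = not False = True
(P xor S) iff not Q = False iff True = False
not R and ((P xor S) iff not Q) = True and False = False
(not R and ((P xor S) iff not Q)) or U = False or True = True
Hence #1 is true.

#2: Parsed as not ((S and (P and Q)) nor (U nand R))

P and Q = False and False = False
S and (P and Q) = False and False = False
U nand R = True nand False = True
(S and (P and Q)) nor (U nand R) = False nor True = False
not ((S and (P and Q)) nor (U nand R)) = not False = True
So #2 is true.

#3: Parsed as not P xor (((Q iff U) xor S) or (R nor (U xor S)))

not P = not False = True
Q iff U = False iff True = False
(Q iff U) xor S = False xor False = False
U xor S = True xor False = True
R nor (U xor S) = False nor True = False
((Q iff U) xor S) or (R nor (U xor S)) = False or False = False
not P xor (((Q iff U) xor S) or (R nor (U xor S))) = True xor False = True
Thus #3 is true.

3 of the 3 statements are true (#1, #2, #3).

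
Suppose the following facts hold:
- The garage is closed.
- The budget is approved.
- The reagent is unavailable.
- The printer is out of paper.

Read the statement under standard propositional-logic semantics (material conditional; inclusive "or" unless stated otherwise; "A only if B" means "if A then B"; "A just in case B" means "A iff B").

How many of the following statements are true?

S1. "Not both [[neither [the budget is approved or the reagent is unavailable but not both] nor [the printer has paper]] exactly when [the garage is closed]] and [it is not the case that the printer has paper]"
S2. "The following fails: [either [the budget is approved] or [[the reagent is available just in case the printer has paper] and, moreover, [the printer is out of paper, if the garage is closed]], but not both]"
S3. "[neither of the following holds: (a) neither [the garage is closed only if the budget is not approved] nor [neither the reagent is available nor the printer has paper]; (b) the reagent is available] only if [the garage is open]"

Let Q = "the budget is approved" (T), R = "the reagent is available" (F), S = "the printer has paper" (F), P = "the garage is closed" (T).

S1: This is (((Q xor ~R) nor S) <-> P) nand ~S.

~R = ~F = T
Q xor ~R = T xor T = F
(Q xor ~R) nor S = F nor F = T
((Q xor ~R) nor S) <-> P = T <-> T = T
~S = ~F = T
(((Q xor ~R) nor S) <-> P) nand ~S = T nand T = F
So S1 is false.

S2: In symbols: ~(Q xor ((R <-> S) & (P -> ~S)))

R <-> S = F <-> F = T
~S = ~F = T
P -> ~S = T -> T = T
(R <-> S) & (P -> ~S) = T & T = T
Q xor ((R <-> S) & (P -> ~S)) = T xor T = F
~(Q xor ((R <-> S) & (P -> ~S))) = ~F = T
So S2 is true.

S3: Parsed as (((P -> ~Q) nor (R nor S)) nor R) -> ~P

~Q = ~T = F
P -> ~Q = T -> F = F
R nor S = F nor F = T
(P -> ~Q) nor (R nor S) = F nor T = F
((P -> ~Q) nor (R nor S)) nor R = F nor F = T
~P = ~T = F
(((P -> ~Q) nor (R nor S)) nor R) -> ~P = T -> F = F
Thus S3 is false.

True statements: 1.

1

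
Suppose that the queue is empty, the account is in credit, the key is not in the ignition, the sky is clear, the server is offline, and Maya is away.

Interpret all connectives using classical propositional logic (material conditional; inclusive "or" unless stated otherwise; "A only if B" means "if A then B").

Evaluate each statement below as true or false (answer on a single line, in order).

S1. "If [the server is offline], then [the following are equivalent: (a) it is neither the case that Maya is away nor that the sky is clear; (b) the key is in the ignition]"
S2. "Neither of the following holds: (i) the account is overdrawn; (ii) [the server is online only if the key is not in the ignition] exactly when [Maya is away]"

S1 True / S2 False

Let U = "the server is online" (F), Q = "Maya is at home" (F), G = "the sky is overcast" (F), V = "the key is in the ignition" (F), R = "the account is overdrawn" (F).

S1: Formalization: ¬U → ((¬Q ↓ ¬G) ↔ V)

¬U = ¬F = T
¬Q = ¬F = T
¬G = ¬F = T
¬Q ↓ ¬G = T ↓ T = F
(¬Q ↓ ¬G) ↔ V = F ↔ F = T
¬U → ((¬Q ↓ ¬G) ↔ V) = T → T = T
Hence S1 is true.

S2: In symbols: R ↓ ((U → ¬V) ↔ ¬Q)

¬V = ¬F = T
U → ¬V = F → T = T
¬Q = ¬F = T
(U → ¬V) ↔ ¬Q = T ↔ T = T
R ↓ ((U → ¬V) ↔ ¬Q) = F ↓ T = F
Hence S2 is false.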